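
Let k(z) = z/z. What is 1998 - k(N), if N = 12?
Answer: 1997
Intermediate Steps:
k(z) = 1
1998 - k(N) = 1998 - 1*1 = 1998 - 1 = 1997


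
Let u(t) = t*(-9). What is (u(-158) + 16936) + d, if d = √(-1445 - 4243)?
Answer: 18358 + 6*I*√158 ≈ 18358.0 + 75.419*I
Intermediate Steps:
d = 6*I*√158 (d = √(-5688) = 6*I*√158 ≈ 75.419*I)
u(t) = -9*t
(u(-158) + 16936) + d = (-9*(-158) + 16936) + 6*I*√158 = (1422 + 16936) + 6*I*√158 = 18358 + 6*I*√158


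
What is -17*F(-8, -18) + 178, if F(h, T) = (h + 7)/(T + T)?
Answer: 6391/36 ≈ 177.53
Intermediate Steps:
F(h, T) = (7 + h)/(2*T) (F(h, T) = (7 + h)/((2*T)) = (7 + h)*(1/(2*T)) = (7 + h)/(2*T))
-17*F(-8, -18) + 178 = -17*(7 - 8)/(2*(-18)) + 178 = -17*(-1)*(-1)/(2*18) + 178 = -17*1/36 + 178 = -17/36 + 178 = 6391/36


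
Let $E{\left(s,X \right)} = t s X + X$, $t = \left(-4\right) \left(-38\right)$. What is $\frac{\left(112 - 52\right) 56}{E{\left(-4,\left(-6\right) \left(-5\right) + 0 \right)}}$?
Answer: $- \frac{112}{607} \approx -0.18451$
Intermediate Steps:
$t = 152$
$E{\left(s,X \right)} = X + 152 X s$ ($E{\left(s,X \right)} = 152 s X + X = 152 X s + X = X + 152 X s$)
$\frac{\left(112 - 52\right) 56}{E{\left(-4,\left(-6\right) \left(-5\right) + 0 \right)}} = \frac{\left(112 - 52\right) 56}{\left(\left(-6\right) \left(-5\right) + 0\right) \left(1 + 152 \left(-4\right)\right)} = \frac{60 \cdot 56}{\left(30 + 0\right) \left(1 - 608\right)} = \frac{3360}{30 \left(-607\right)} = \frac{3360}{-18210} = 3360 \left(- \frac{1}{18210}\right) = - \frac{112}{607}$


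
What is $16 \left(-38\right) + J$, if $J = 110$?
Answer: $-498$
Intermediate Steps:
$16 \left(-38\right) + J = 16 \left(-38\right) + 110 = -608 + 110 = -498$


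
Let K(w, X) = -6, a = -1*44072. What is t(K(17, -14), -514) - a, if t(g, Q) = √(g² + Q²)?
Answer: 44072 + 2*√66058 ≈ 44586.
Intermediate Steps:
a = -44072
t(g, Q) = √(Q² + g²)
t(K(17, -14), -514) - a = √((-514)² + (-6)²) - 1*(-44072) = √(264196 + 36) + 44072 = √264232 + 44072 = 2*√66058 + 44072 = 44072 + 2*√66058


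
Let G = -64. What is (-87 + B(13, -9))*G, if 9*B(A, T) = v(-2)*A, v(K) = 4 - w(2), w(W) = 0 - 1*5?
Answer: 4736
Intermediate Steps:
w(W) = -5 (w(W) = 0 - 5 = -5)
v(K) = 9 (v(K) = 4 - 1*(-5) = 4 + 5 = 9)
B(A, T) = A (B(A, T) = (9*A)/9 = A)
(-87 + B(13, -9))*G = (-87 + 13)*(-64) = -74*(-64) = 4736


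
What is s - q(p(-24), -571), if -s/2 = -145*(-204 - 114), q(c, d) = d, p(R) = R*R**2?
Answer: -91649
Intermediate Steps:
p(R) = R**3
s = -92220 (s = -(-290)*(-204 - 114) = -(-290)*(-318) = -2*46110 = -92220)
s - q(p(-24), -571) = -92220 - 1*(-571) = -92220 + 571 = -91649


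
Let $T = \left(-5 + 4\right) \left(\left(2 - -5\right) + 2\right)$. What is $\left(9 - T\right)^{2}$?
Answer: $324$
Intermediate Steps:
$T = -9$ ($T = - (\left(2 + 5\right) + 2) = - (7 + 2) = \left(-1\right) 9 = -9$)
$\left(9 - T\right)^{2} = \left(9 - -9\right)^{2} = \left(9 + 9\right)^{2} = 18^{2} = 324$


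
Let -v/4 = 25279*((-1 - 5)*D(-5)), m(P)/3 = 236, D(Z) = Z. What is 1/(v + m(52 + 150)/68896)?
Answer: -17224/52248659343 ≈ -3.2965e-7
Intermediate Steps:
m(P) = 708 (m(P) = 3*236 = 708)
v = -3033480 (v = -101116*(-1 - 5)*(-5) = -101116*(-6*(-5)) = -101116*30 = -4*758370 = -3033480)
1/(v + m(52 + 150)/68896) = 1/(-3033480 + 708/68896) = 1/(-3033480 + 708*(1/68896)) = 1/(-3033480 + 177/17224) = 1/(-52248659343/17224) = -17224/52248659343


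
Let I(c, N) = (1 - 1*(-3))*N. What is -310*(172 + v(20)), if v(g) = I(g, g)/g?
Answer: -54560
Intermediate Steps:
I(c, N) = 4*N (I(c, N) = (1 + 3)*N = 4*N)
v(g) = 4 (v(g) = (4*g)/g = 4)
-310*(172 + v(20)) = -310*(172 + 4) = -310*176 = -54560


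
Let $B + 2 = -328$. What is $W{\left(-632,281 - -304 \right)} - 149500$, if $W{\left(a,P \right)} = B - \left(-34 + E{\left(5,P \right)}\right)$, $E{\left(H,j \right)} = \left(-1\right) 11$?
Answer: $-149785$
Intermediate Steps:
$E{\left(H,j \right)} = -11$
$B = -330$ ($B = -2 - 328 = -330$)
$W{\left(a,P \right)} = -285$ ($W{\left(a,P \right)} = -330 + \left(34 - -11\right) = -330 + \left(34 + 11\right) = -330 + 45 = -285$)
$W{\left(-632,281 - -304 \right)} - 149500 = -285 - 149500 = -149785$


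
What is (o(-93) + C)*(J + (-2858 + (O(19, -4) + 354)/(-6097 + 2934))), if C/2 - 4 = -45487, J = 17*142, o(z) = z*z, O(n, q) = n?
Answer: 115634394165/3163 ≈ 3.6558e+7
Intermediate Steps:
o(z) = z**2
J = 2414
C = -90966 (C = 8 + 2*(-45487) = 8 - 90974 = -90966)
(o(-93) + C)*(J + (-2858 + (O(19, -4) + 354)/(-6097 + 2934))) = ((-93)**2 - 90966)*(2414 + (-2858 + (19 + 354)/(-6097 + 2934))) = (8649 - 90966)*(2414 + (-2858 + 373/(-3163))) = -82317*(2414 + (-2858 + 373*(-1/3163))) = -82317*(2414 + (-2858 - 373/3163)) = -82317*(2414 - 9040227/3163) = -82317*(-1404745/3163) = 115634394165/3163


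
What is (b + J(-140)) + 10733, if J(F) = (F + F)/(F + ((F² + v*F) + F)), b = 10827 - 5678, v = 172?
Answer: 269995/17 ≈ 15882.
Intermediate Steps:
b = 5149
J(F) = 2*F/(F² + 174*F) (J(F) = (F + F)/(F + ((F² + 172*F) + F)) = (2*F)/(F + (F² + 173*F)) = (2*F)/(F² + 174*F) = 2*F/(F² + 174*F))
(b + J(-140)) + 10733 = (5149 + 2/(174 - 140)) + 10733 = (5149 + 2/34) + 10733 = (5149 + 2*(1/34)) + 10733 = (5149 + 1/17) + 10733 = 87534/17 + 10733 = 269995/17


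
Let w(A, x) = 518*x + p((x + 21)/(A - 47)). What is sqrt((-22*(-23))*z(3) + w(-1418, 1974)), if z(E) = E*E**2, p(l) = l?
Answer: 27*sqrt(122024831)/293 ≈ 1017.9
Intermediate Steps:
w(A, x) = 518*x + (21 + x)/(-47 + A) (w(A, x) = 518*x + (x + 21)/(A - 47) = 518*x + (21 + x)/(-47 + A))
z(E) = E**3
sqrt((-22*(-23))*z(3) + w(-1418, 1974)) = sqrt(-22*(-23)*3**3 + (21 + 1974 + 518*1974*(-47 - 1418))/(-47 - 1418)) = sqrt(506*27 + (21 + 1974 + 518*1974*(-1465))/(-1465)) = sqrt(13662 - (21 + 1974 - 1498009380)/1465) = sqrt(13662 - 1/1465*(-1498007385)) = sqrt(13662 + 299601477/293) = sqrt(303604443/293) = 27*sqrt(122024831)/293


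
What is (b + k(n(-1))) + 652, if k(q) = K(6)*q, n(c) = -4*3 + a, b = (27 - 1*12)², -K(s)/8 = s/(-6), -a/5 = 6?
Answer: 541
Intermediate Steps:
a = -30 (a = -5*6 = -30)
K(s) = 4*s/3 (K(s) = -8*s/(-6) = -8*s*(-1)/6 = -(-4)*s/3 = 4*s/3)
b = 225 (b = (27 - 12)² = 15² = 225)
n(c) = -42 (n(c) = -4*3 - 30 = -12 - 30 = -42)
k(q) = 8*q (k(q) = ((4/3)*6)*q = 8*q)
(b + k(n(-1))) + 652 = (225 + 8*(-42)) + 652 = (225 - 336) + 652 = -111 + 652 = 541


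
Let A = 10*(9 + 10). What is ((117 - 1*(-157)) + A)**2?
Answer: 215296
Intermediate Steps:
A = 190 (A = 10*19 = 190)
((117 - 1*(-157)) + A)**2 = ((117 - 1*(-157)) + 190)**2 = ((117 + 157) + 190)**2 = (274 + 190)**2 = 464**2 = 215296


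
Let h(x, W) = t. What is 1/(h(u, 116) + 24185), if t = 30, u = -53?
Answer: 1/24215 ≈ 4.1297e-5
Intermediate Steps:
h(x, W) = 30
1/(h(u, 116) + 24185) = 1/(30 + 24185) = 1/24215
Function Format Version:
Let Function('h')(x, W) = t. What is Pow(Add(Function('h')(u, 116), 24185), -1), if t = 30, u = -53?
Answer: Rational(1, 24215) ≈ 4.1297e-5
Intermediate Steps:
Function('h')(x, W) = 30
Pow(Add(Function('h')(u, 116), 24185), -1) = Pow(Add(30, 24185), -1) = Pow(24215, -1) = Rational(1, 24215)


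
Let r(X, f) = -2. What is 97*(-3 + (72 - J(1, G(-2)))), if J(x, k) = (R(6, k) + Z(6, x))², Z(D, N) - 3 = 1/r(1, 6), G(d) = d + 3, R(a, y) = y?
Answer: 22019/4 ≈ 5504.8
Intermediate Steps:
G(d) = 3 + d
Z(D, N) = 5/2 (Z(D, N) = 3 + 1/(-2) = 3 - ½ = 5/2)
J(x, k) = (5/2 + k)² (J(x, k) = (k + 5/2)² = (5/2 + k)²)
97*(-3 + (72 - J(1, G(-2)))) = 97*(-3 + (72 - (5 + 2*(3 - 2))²/4)) = 97*(-3 + (72 - (5 + 2*1)²/4)) = 97*(-3 + (72 - (5 + 2)²/4)) = 97*(-3 + (72 - 7²/4)) = 97*(-3 + (72 - 49/4)) = 97*(-3 + 239/4) = 97*(227/4) = 22019/4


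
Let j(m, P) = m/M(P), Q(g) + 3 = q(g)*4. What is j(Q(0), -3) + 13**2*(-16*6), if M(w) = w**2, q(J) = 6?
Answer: -48665/3 ≈ -16222.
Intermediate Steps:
Q(g) = 21 (Q(g) = -3 + 6*4 = -3 + 24 = 21)
j(m, P) = m/P**2 (j(m, P) = m/(P**2) = m/P**2)
j(Q(0), -3) + 13**2*(-16*6) = 21/(-3)**2 + 13**2*(-16*6) = 21*(1/9) + 169*(-96) = 7/3 - 16224 = -48665/3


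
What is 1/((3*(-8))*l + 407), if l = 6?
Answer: 1/263 ≈ 0.0038023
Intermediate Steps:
1/((3*(-8))*l + 407) = 1/((3*(-8))*6 + 407) = 1/(-24*6 + 407) = 1/(-144 + 407) = 1/263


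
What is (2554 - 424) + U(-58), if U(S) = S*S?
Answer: 5494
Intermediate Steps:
U(S) = S²
(2554 - 424) + U(-58) = (2554 - 424) + (-58)² = 2130 + 3364 = 5494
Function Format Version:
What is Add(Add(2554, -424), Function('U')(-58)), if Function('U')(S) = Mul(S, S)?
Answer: 5494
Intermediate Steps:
Function('U')(S) = Pow(S, 2)
Add(Add(2554, -424), Function('U')(-58)) = Add(Add(2554, -424), Pow(-58, 2)) = Add(2130, 3364) = 5494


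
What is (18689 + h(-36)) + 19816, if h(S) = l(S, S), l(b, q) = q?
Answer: 38469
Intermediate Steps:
h(S) = S
(18689 + h(-36)) + 19816 = (18689 - 36) + 19816 = 18653 + 19816 = 38469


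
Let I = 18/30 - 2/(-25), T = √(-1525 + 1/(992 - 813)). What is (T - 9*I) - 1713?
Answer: -42978/25 + I*√48862346/179 ≈ -1719.1 + 39.051*I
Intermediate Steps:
T = I*√48862346/179 (T = √(-1525 + 1/179) = √(-272974/179) = I*√48862346/179 ≈ 39.051*I)
I = 17/25 (I = 18*(1/30) - 2*(-1/25) = ⅗ + 2/25 = 17/25 ≈ 0.68000)
(T - 9*I) - 1713 = (I*√48862346/179 - 9*17/25) - 1713 = (I*√48862346/179 - 153/25) - 1713 = (-153/25 + I*√48862346/179) - 1713 = -42978/25 + I*√48862346/179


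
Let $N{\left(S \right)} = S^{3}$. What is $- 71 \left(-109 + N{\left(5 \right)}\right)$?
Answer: $-1136$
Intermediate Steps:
$- 71 \left(-109 + N{\left(5 \right)}\right) = - 71 \left(-109 + 5^{3}\right) = - 71 \left(-109 + 125\right) = \left(-71\right) 16 = -1136$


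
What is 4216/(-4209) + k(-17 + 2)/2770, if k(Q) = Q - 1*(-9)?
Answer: -5851787/5829465 ≈ -1.0038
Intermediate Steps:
k(Q) = 9 + Q (k(Q) = Q + 9 = 9 + Q)
4216/(-4209) + k(-17 + 2)/2770 = 4216/(-4209) + (9 + (-17 + 2))/2770 = 4216*(-1/4209) + (9 - 15)*(1/2770) = -4216/4209 - 6*1/2770 = -4216/4209 - 3/1385 = -5851787/5829465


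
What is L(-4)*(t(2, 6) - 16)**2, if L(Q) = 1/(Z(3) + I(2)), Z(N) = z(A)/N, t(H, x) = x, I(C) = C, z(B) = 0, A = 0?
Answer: 50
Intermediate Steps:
Z(N) = 0 (Z(N) = 0/N = 0)
L(Q) = 1/2 (L(Q) = 1/(0 + 2) = 1/2)
L(-4)*(t(2, 6) - 16)**2 = (6 - 16)**2/2 = (1/2)*(-10)**2 = (1/2)*100 = 50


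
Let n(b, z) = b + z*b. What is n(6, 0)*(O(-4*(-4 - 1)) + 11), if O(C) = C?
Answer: 186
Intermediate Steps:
n(b, z) = b + b*z
n(6, 0)*(O(-4*(-4 - 1)) + 11) = (6*(1 + 0))*(-4*(-4 - 1) + 11) = (6*1)*(-4*(-5) + 11) = 6*(20 + 11) = 6*31 = 186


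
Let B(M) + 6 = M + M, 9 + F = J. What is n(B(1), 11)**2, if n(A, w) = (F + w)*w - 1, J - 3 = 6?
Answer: 14400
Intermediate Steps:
J = 9 (J = 3 + 6 = 9)
F = 0 (F = -9 + 9 = 0)
B(M) = -6 + 2*M (B(M) = -6 + (M + M) = -6 + 2*M)
n(A, w) = -1 + w**2 (n(A, w) = (0 + w)*w - 1 = w*w - 1 = w**2 - 1 = -1 + w**2)
n(B(1), 11)**2 = (-1 + 11**2)**2 = (-1 + 121)**2 = 120**2 = 14400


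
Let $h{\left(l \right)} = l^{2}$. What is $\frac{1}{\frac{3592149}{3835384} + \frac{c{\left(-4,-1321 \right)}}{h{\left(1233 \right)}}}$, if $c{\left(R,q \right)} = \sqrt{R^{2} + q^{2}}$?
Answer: $\frac{31843111766544718673800536}{29823637902865840458460729} - \frac{22363710288986654784 \sqrt{1745057}}{29823637902865840458460729} \approx 1.0667$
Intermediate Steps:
$\frac{1}{\frac{3592149}{3835384} + \frac{c{\left(-4,-1321 \right)}}{h{\left(1233 \right)}}} = \frac{1}{\frac{3592149}{3835384} + \frac{\sqrt{\left(-4\right)^{2} + \left(-1321\right)^{2}}}{1233^{2}}} = \frac{1}{3592149 \cdot \frac{1}{3835384} + \frac{\sqrt{16 + 1745041}}{1520289}} = \frac{1}{\frac{3592149}{3835384} + \sqrt{1745057} \cdot \frac{1}{1520289}} = \frac{1}{\frac{3592149}{3835384} + \frac{\sqrt{1745057}}{1520289}}$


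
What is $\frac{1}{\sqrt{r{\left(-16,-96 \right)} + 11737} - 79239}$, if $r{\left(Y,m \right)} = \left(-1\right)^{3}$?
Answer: $- \frac{26413}{2092935795} - \frac{2 \sqrt{326}}{2092935795} \approx -1.2637 \cdot 10^{-5}$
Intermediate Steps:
$r{\left(Y,m \right)} = -1$
$\frac{1}{\sqrt{r{\left(-16,-96 \right)} + 11737} - 79239} = \frac{1}{\sqrt{-1 + 11737} - 79239} = \frac{1}{\sqrt{11736} - 79239} = \frac{1}{6 \sqrt{326} - 79239} = \frac{1}{-79239 + 6 \sqrt{326}}$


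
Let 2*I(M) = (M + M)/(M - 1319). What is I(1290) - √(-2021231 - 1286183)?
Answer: -1290/29 - 11*I*√27334 ≈ -44.483 - 1818.6*I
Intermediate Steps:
I(M) = M/(-1319 + M) (I(M) = ((M + M)/(M - 1319))/2 = ((2*M)/(-1319 + M))/2 = (2*M/(-1319 + M))/2 = M/(-1319 + M))
I(1290) - √(-2021231 - 1286183) = 1290/(-1319 + 1290) - √(-2021231 - 1286183) = 1290/(-29) - √(-3307414) = 1290*(-1/29) - 11*I*√27334 = -1290/29 - 11*I*√27334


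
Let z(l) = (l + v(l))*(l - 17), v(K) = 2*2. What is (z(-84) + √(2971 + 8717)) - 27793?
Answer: -19713 + 2*√2922 ≈ -19605.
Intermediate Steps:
v(K) = 4
z(l) = (-17 + l)*(4 + l) (z(l) = (l + 4)*(l - 17) = (4 + l)*(-17 + l) = (-17 + l)*(4 + l))
(z(-84) + √(2971 + 8717)) - 27793 = ((-68 + (-84)² - 13*(-84)) + √(2971 + 8717)) - 27793 = ((-68 + 7056 + 1092) + √11688) - 27793 = (8080 + 2*√2922) - 27793 = -19713 + 2*√2922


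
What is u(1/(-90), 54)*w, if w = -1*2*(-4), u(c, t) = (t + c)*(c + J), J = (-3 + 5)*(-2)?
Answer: -3508198/2025 ≈ -1732.4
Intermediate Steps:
J = -4 (J = 2*(-2) = -4)
u(c, t) = (-4 + c)*(c + t) (u(c, t) = (t + c)*(c - 4) = (c + t)*(-4 + c) = (-4 + c)*(c + t))
w = 8 (w = -2*(-4) = 8)
u(1/(-90), 54)*w = ((1/(-90))**2 - 4/(-90) - 4*54 + 54/(-90))*8 = ((-1/90)**2 - 4*(-1/90) - 216 - 1/90*54)*8 = (1/8100 + 2/45 - 216 - 3/5)*8 = -1754099/8100*8 = -3508198/2025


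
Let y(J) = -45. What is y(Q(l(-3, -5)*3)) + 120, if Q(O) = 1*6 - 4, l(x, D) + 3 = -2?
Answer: 75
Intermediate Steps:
l(x, D) = -5 (l(x, D) = -3 - 2 = -5)
Q(O) = 2 (Q(O) = 6 - 4 = 2)
y(Q(l(-3, -5)*3)) + 120 = -45 + 120 = 75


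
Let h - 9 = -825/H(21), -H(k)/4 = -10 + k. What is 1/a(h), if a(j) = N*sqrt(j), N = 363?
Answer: 2*sqrt(111)/40293 ≈ 0.00052295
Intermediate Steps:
H(k) = 40 - 4*k (H(k) = -4*(-10 + k) = 40 - 4*k)
h = 111/4 (h = 9 - 825/(40 - 4*21) = 9 - 825/(40 - 84) = 9 - 825/(-44) = 9 - 825*(-1/44) = 9 + 75/4 = 111/4 ≈ 27.750)
a(j) = 363*sqrt(j)
1/a(h) = 1/(363*sqrt(111/4)) = 1/(363*(sqrt(111)/2)) = 1/(363*sqrt(111)/2) = 2*sqrt(111)/40293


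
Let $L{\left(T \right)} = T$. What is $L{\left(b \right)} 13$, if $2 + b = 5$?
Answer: $39$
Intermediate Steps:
$b = 3$ ($b = -2 + 5 = 3$)
$L{\left(b \right)} 13 = 3 \cdot 13 = 39$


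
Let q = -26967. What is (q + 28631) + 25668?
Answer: 27332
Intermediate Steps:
(q + 28631) + 25668 = (-26967 + 28631) + 25668 = 1664 + 25668 = 27332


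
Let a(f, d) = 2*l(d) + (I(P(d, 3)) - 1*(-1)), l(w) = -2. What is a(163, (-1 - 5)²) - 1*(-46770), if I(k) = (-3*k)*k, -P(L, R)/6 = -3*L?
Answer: -1212945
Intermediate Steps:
P(L, R) = 18*L (P(L, R) = -(-18)*L = 18*L)
I(k) = -3*k²
a(f, d) = -3 - 972*d² (a(f, d) = 2*(-2) + (-3*324*d² - 1*(-1)) = -4 + (-972*d² + 1) = -4 + (1 - 972*d²) = -3 - 972*d²)
a(163, (-1 - 5)²) - 1*(-46770) = (-3 - 972*(-1 - 5)⁴) - 1*(-46770) = (-3 - 972*((-6)²)²) + 46770 = (-3 - 972*36²) + 46770 = (-3 - 972*1296) + 46770 = (-3 - 1259712) + 46770 = -1259715 + 46770 = -1212945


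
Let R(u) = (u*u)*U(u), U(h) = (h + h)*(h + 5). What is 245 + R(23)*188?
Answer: 128094421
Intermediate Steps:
U(h) = 2*h*(5 + h) (U(h) = (2*h)*(5 + h) = 2*h*(5 + h))
R(u) = 2*u**3*(5 + u) (R(u) = (u*u)*(2*u*(5 + u)) = u**2*(2*u*(5 + u)) = 2*u**3*(5 + u))
245 + R(23)*188 = 245 + (2*23**3*(5 + 23))*188 = 245 + (2*12167*28)*188 = 245 + 681352*188 = 245 + 128094176 = 128094421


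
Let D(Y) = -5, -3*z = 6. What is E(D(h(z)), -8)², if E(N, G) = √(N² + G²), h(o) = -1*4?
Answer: 89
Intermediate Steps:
z = -2 (z = -⅓*6 = -2)
h(o) = -4
E(N, G) = √(G² + N²)
E(D(h(z)), -8)² = (√((-8)² + (-5)²))² = (√(64 + 25))² = (√89)² = 89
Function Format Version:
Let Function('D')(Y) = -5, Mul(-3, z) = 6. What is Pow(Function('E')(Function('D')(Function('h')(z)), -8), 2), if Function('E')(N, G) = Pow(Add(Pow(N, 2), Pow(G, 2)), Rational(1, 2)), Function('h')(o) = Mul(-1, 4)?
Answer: 89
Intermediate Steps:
z = -2 (z = Mul(Rational(-1, 3), 6) = -2)
Function('h')(o) = -4
Function('E')(N, G) = Pow(Add(Pow(G, 2), Pow(N, 2)), Rational(1, 2))
Pow(Function('E')(Function('D')(Function('h')(z)), -8), 2) = Pow(Pow(Add(Pow(-8, 2), Pow(-5, 2)), Rational(1, 2)), 2) = Pow(Pow(Add(64, 25), Rational(1, 2)), 2) = Pow(Pow(89, Rational(1, 2)), 2) = 89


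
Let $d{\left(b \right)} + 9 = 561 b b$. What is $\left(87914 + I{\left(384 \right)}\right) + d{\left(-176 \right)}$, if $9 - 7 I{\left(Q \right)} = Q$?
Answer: $\frac{122257712}{7} \approx 1.7465 \cdot 10^{7}$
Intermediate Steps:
$d{\left(b \right)} = -9 + 561 b^{2}$ ($d{\left(b \right)} = -9 + 561 b b = -9 + 561 b^{2}$)
$I{\left(Q \right)} = \frac{9}{7} - \frac{Q}{7}$
$\left(87914 + I{\left(384 \right)}\right) + d{\left(-176 \right)} = \left(87914 + \left(\frac{9}{7} - \frac{384}{7}\right)\right) - \left(9 - 561 \left(-176\right)^{2}\right) = \left(87914 + \left(\frac{9}{7} - \frac{384}{7}\right)\right) + \left(-9 + 561 \cdot 30976\right) = \left(87914 - \frac{375}{7}\right) + \left(-9 + 17377536\right) = \frac{615023}{7} + 17377527 = \frac{122257712}{7}$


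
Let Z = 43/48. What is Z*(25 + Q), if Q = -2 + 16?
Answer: 559/16 ≈ 34.938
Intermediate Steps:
Q = 14
Z = 43/48 (Z = 43*(1/48) = 43/48 ≈ 0.89583)
Z*(25 + Q) = 43*(25 + 14)/48 = (43/48)*39 = 559/16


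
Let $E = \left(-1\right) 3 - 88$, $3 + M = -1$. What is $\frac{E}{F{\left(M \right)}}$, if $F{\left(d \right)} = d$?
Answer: $\frac{91}{4} \approx 22.75$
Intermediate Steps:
$M = -4$ ($M = -3 - 1 = -4$)
$E = -91$ ($E = -3 - 88 = -91$)
$\frac{E}{F{\left(M \right)}} = \frac{1}{-4} \left(-91\right) = \left(- \frac{1}{4}\right) \left(-91\right) = \frac{91}{4}$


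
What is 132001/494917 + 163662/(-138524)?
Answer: -31356899765/34278941254 ≈ -0.91476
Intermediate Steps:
132001/494917 + 163662/(-138524) = 132001*(1/494917) + 163662*(-1/138524) = 132001/494917 - 81831/69262 = -31356899765/34278941254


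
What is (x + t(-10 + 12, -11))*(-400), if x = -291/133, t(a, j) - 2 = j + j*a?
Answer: 1765600/133 ≈ 13275.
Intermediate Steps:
t(a, j) = 2 + j + a*j (t(a, j) = 2 + (j + j*a) = 2 + (j + a*j) = 2 + j + a*j)
x = -291/133 (x = -291*1/133 = -291/133 ≈ -2.1880)
(x + t(-10 + 12, -11))*(-400) = (-291/133 + (2 - 11 + (-10 + 12)*(-11)))*(-400) = (-291/133 + (2 - 11 + 2*(-11)))*(-400) = (-291/133 + (2 - 11 - 22))*(-400) = (-291/133 - 31)*(-400) = -4414/133*(-400) = 1765600/133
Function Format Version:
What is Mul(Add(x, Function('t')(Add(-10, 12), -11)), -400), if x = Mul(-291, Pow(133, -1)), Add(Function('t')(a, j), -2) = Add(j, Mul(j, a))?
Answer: Rational(1765600, 133) ≈ 13275.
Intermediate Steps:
Function('t')(a, j) = Add(2, j, Mul(a, j)) (Function('t')(a, j) = Add(2, Add(j, Mul(j, a))) = Add(2, Add(j, Mul(a, j))) = Add(2, j, Mul(a, j)))
x = Rational(-291, 133) (x = Mul(-291, Rational(1, 133)) = Rational(-291, 133) ≈ -2.1880)
Mul(Add(x, Function('t')(Add(-10, 12), -11)), -400) = Mul(Add(Rational(-291, 133), Add(2, -11, Mul(Add(-10, 12), -11))), -400) = Mul(Add(Rational(-291, 133), Add(2, -11, Mul(2, -11))), -400) = Mul(Add(Rational(-291, 133), Add(2, -11, -22)), -400) = Mul(Add(Rational(-291, 133), -31), -400) = Mul(Rational(-4414, 133), -400) = Rational(1765600, 133)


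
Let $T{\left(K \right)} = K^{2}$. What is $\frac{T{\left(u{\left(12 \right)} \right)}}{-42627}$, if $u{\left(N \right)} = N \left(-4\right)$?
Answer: $- \frac{768}{14209} \approx -0.05405$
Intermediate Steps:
$u{\left(N \right)} = - 4 N$
$\frac{T{\left(u{\left(12 \right)} \right)}}{-42627} = \frac{\left(\left(-4\right) 12\right)^{2}}{-42627} = \left(-48\right)^{2} \left(- \frac{1}{42627}\right) = 2304 \left(- \frac{1}{42627}\right) = - \frac{768}{14209}$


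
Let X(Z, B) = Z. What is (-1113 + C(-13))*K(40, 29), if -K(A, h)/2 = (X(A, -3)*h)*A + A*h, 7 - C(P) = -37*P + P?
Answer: 149718880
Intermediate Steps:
C(P) = 7 + 36*P (C(P) = 7 - (-37*P + P) = 7 - (-36)*P = 7 + 36*P)
K(A, h) = -2*A*h - 2*h*A² (K(A, h) = -2*((A*h)*A + A*h) = -2*(h*A² + A*h) = -2*(A*h + h*A²) = -2*A*h - 2*h*A²)
(-1113 + C(-13))*K(40, 29) = (-1113 + (7 + 36*(-13)))*(-2*40*29*(1 + 40)) = (-1113 + (7 - 468))*(-2*40*29*41) = (-1113 - 461)*(-95120) = -1574*(-95120) = 149718880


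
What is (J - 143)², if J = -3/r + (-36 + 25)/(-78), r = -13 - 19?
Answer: 31744905241/1557504 ≈ 20382.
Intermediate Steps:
r = -32
J = 293/1248 (J = -3/(-32) + (-36 + 25)/(-78) = -3*(-1/32) - 11*(-1/78) = 3/32 + 11/78 = 293/1248 ≈ 0.23478)
(J - 143)² = (293/1248 - 143)² = (-178171/1248)² = 31744905241/1557504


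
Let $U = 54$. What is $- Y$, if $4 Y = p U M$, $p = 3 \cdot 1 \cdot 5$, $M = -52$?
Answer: $10530$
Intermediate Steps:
$p = 15$ ($p = 3 \cdot 5 = 15$)
$Y = -10530$ ($Y = \frac{15 \cdot 54 \left(-52\right)}{4} = \frac{810 \left(-52\right)}{4} = \frac{1}{4} \left(-42120\right) = -10530$)
$- Y = \left(-1\right) \left(-10530\right) = 10530$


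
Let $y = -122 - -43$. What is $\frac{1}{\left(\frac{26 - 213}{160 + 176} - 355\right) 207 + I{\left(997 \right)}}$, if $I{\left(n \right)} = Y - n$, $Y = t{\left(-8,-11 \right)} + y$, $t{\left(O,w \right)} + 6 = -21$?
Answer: $- \frac{112}{8366759} \approx -1.3386 \cdot 10^{-5}$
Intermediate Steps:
$t{\left(O,w \right)} = -27$ ($t{\left(O,w \right)} = -6 - 21 = -27$)
$y = -79$ ($y = -122 + 43 = -79$)
$Y = -106$ ($Y = -27 - 79 = -106$)
$I{\left(n \right)} = -106 - n$
$\frac{1}{\left(\frac{26 - 213}{160 + 176} - 355\right) 207 + I{\left(997 \right)}} = \frac{1}{\left(\frac{26 - 213}{160 + 176} - 355\right) 207 - 1103} = \frac{1}{\left(- \frac{187}{336} - 355\right) 207 - 1103} = \frac{1}{\left(- \frac{119467}{336}\right) 207 - 1103} = \frac{1}{- \frac{8243223}{112} - 1103} = \frac{1}{- \frac{8366759}{112}} = - \frac{112}{8366759}$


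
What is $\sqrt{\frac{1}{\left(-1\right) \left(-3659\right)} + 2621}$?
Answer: $\frac{4 \sqrt{2193168010}}{3659} \approx 51.196$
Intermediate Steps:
$\sqrt{\frac{1}{\left(-1\right) \left(-3659\right)} + 2621} = \sqrt{\frac{1}{3659} + 2621} = \sqrt{\frac{9590240}{3659}} = \frac{4 \sqrt{2193168010}}{3659}$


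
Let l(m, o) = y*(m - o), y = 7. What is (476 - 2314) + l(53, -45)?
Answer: -1152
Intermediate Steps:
l(m, o) = -7*o + 7*m (l(m, o) = 7*(m - o) = -7*o + 7*m)
(476 - 2314) + l(53, -45) = (476 - 2314) + (-7*(-45) + 7*53) = -1838 + (315 + 371) = -1838 + 686 = -1152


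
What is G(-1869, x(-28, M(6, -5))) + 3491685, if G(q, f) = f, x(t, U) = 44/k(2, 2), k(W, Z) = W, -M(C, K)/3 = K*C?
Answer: 3491707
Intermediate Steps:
M(C, K) = -3*C*K (M(C, K) = -3*K*C = -3*C*K)
x(t, U) = 22 (x(t, U) = 44/2 = 44*(1/2) = 22)
G(-1869, x(-28, M(6, -5))) + 3491685 = 22 + 3491685 = 3491707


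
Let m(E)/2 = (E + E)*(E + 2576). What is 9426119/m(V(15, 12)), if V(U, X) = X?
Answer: 9426119/124224 ≈ 75.880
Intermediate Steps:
m(E) = 4*E*(2576 + E) (m(E) = 2*((E + E)*(E + 2576)) = 2*((2*E)*(2576 + E)) = 2*(2*E*(2576 + E)) = 4*E*(2576 + E))
9426119/m(V(15, 12)) = 9426119/((4*12*(2576 + 12))) = 9426119/((4*12*2588)) = 9426119/124224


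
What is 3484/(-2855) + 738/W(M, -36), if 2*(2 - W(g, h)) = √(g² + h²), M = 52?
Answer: -640337/236965 - 615*√10/83 ≈ -26.134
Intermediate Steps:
W(g, h) = 2 - √(g² + h²)/2
3484/(-2855) + 738/W(M, -36) = 3484/(-2855) + 738/(2 - √(52² + (-36)²)/2) = 3484*(-1/2855) + 738/(2 - √(2704 + 1296)/2) = -3484/2855 + 738/(2 - 10*√10)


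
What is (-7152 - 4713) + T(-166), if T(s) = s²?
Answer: 15691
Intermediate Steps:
(-7152 - 4713) + T(-166) = (-7152 - 4713) + (-166)² = -11865 + 27556 = 15691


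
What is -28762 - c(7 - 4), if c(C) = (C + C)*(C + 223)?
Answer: -30118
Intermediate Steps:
c(C) = 2*C*(223 + C) (c(C) = (2*C)*(223 + C) = 2*C*(223 + C))
-28762 - c(7 - 4) = -28762 - 2*(7 - 4)*(223 + (7 - 4)) = -28762 - 2*3*(223 + 3) = -28762 - 2*3*226 = -28762 - 1*1356 = -28762 - 1356 = -30118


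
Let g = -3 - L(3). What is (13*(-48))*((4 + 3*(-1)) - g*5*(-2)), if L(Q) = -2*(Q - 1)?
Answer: -6864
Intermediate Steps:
L(Q) = 2 - 2*Q (L(Q) = -2*(-1 + Q) = 2 - 2*Q)
g = 1 (g = -3 - (2 - 2*3) = -3 - (2 - 6) = -3 - 1*(-4) = -3 + 4 = 1)
(13*(-48))*((4 + 3*(-1)) - g*5*(-2)) = (13*(-48))*((4 + 3*(-1)) - 1*5*(-2)) = -624*((4 - 3) - 5*(-2)) = -624*(1 - 1*(-10)) = -624*(1 + 10) = -624*11 = -6864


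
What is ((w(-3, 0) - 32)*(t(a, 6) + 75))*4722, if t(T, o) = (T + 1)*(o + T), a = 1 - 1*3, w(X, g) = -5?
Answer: -12404694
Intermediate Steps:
a = -2 (a = 1 - 3 = -2)
t(T, o) = (1 + T)*(T + o)
((w(-3, 0) - 32)*(t(a, 6) + 75))*4722 = ((-5 - 32)*((-2 + 6 + (-2)² - 2*6) + 75))*4722 = -37*((-2 + 6 + 4 - 12) + 75)*4722 = -37*(-4 + 75)*4722 = -37*71*4722 = -2627*4722 = -12404694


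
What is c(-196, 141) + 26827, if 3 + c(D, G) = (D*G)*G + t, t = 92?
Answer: -3869760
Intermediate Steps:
c(D, G) = 89 + D*G² (c(D, G) = -3 + ((D*G)*G + 92) = -3 + (D*G² + 92) = -3 + (92 + D*G²) = 89 + D*G²)
c(-196, 141) + 26827 = (89 - 196*141²) + 26827 = (89 - 196*19881) + 26827 = (89 - 3896676) + 26827 = -3896587 + 26827 = -3869760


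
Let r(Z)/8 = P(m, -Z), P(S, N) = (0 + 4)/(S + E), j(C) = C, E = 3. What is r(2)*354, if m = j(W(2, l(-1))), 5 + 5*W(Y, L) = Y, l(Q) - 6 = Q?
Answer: 4720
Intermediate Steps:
l(Q) = 6 + Q
W(Y, L) = -1 + Y/5
m = -3/5 (m = -1 + (1/5)*2 = -1 + 2/5 = -3/5 ≈ -0.60000)
P(S, N) = 4/(3 + S) (P(S, N) = (0 + 4)/(S + 3) = 4/(3 + S))
r(Z) = 40/3 (r(Z) = 8*(4/(3 - 3/5)) = 8*(4/(12/5)) = 8*(4*(5/12)) = 8*(5/3) = 40/3)
r(2)*354 = (40/3)*354 = 4720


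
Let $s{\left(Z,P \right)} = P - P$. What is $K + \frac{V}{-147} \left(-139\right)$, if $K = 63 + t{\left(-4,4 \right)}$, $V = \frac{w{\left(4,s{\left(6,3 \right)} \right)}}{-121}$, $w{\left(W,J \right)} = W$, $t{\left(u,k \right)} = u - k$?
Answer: $\frac{977729}{17787} \approx 54.969$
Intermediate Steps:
$s{\left(Z,P \right)} = 0$
$V = - \frac{4}{121}$ ($V = \frac{4}{-121} = 4 \left(- \frac{1}{121}\right) = - \frac{4}{121} \approx -0.033058$)
$K = 55$ ($K = 63 - 8 = 55$)
$K + \frac{V}{-147} \left(-139\right) = 55 + - \frac{4}{121 \left(-147\right)} \left(-139\right) = 55 + \left(- \frac{4}{121}\right) \left(- \frac{1}{147}\right) \left(-139\right) = 55 + \frac{4}{17787} \left(-139\right) = 55 - \frac{556}{17787} = \frac{977729}{17787}$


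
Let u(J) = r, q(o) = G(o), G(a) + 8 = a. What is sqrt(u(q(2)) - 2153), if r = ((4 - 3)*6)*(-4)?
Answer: I*sqrt(2177) ≈ 46.658*I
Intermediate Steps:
G(a) = -8 + a
q(o) = -8 + o
r = -24 (r = (1*6)*(-4) = 6*(-4) = -24)
u(J) = -24
sqrt(u(q(2)) - 2153) = sqrt(-24 - 2153) = sqrt(-2177) = I*sqrt(2177)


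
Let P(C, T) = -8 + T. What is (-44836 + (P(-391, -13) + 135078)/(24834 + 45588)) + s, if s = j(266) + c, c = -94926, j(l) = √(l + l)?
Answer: -3280728169/23474 + 2*√133 ≈ -1.3974e+5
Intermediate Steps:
j(l) = √2*√l (j(l) = √(2*l) = √2*√l)
s = -94926 + 2*√133 (s = √2*√266 - 94926 = 2*√133 - 94926 = -94926 + 2*√133 ≈ -94903.)
(-44836 + (P(-391, -13) + 135078)/(24834 + 45588)) + s = (-44836 + ((-8 - 13) + 135078)/(24834 + 45588)) + (-94926 + 2*√133) = (-44836 + (-21 + 135078)/70422) + (-94926 + 2*√133) = (-44836 + 135057*(1/70422)) + (-94926 + 2*√133) = (-44836 + 45019/23474) + (-94926 + 2*√133) = -1052435245/23474 + (-94926 + 2*√133) = -3280728169/23474 + 2*√133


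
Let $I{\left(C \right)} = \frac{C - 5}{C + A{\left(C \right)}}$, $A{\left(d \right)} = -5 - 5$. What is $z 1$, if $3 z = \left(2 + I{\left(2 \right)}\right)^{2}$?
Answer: $\frac{361}{192} \approx 1.8802$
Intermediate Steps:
$A{\left(d \right)} = -10$
$I{\left(C \right)} = \frac{-5 + C}{-10 + C}$ ($I{\left(C \right)} = \frac{C - 5}{C - 10} = \frac{-5 + C}{-10 + C}$)
$z = \frac{361}{192}$ ($z = \frac{\left(2 + \frac{-5 + 2}{-10 + 2}\right)^{2}}{3} = \frac{\left(2 + \frac{1}{-8} \left(-3\right)\right)^{2}}{3} = \frac{\left(2 - - \frac{3}{8}\right)^{2}}{3} = \frac{\left(2 + \frac{3}{8}\right)^{2}}{3} = \frac{\left(\frac{19}{8}\right)^{2}}{3} = \frac{1}{3} \cdot \frac{361}{64} = \frac{361}{192} \approx 1.8802$)
$z 1 = \frac{361}{192} \cdot 1 = \frac{361}{192}$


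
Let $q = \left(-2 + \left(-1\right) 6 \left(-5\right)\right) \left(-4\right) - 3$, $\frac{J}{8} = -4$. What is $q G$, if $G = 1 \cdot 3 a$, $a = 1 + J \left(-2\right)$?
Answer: $-22425$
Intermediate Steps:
$J = -32$ ($J = 8 \left(-4\right) = -32$)
$a = 65$ ($a = 1 - -64 = 1 + 64 = 65$)
$q = -115$ ($q = \left(-2 - -30\right) \left(-4\right) - 3 = \left(-2 + 30\right) \left(-4\right) - 3 = 28 \left(-4\right) - 3 = -112 - 3 = -115$)
$G = 195$ ($G = 1 \cdot 3 \cdot 65 = 3 \cdot 65 = 195$)
$q G = \left(-115\right) 195 = -22425$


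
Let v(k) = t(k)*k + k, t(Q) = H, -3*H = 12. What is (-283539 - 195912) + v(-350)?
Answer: -478401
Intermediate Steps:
H = -4 (H = -⅓*12 = -4)
t(Q) = -4
v(k) = -3*k (v(k) = -4*k + k = -3*k)
(-283539 - 195912) + v(-350) = (-283539 - 195912) - 3*(-350) = -479451 + 1050 = -478401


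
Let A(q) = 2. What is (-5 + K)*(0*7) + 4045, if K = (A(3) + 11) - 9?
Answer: 4045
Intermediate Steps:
K = 4 (K = (2 + 11) - 9 = 13 - 9 = 4)
(-5 + K)*(0*7) + 4045 = (-5 + 4)*(0*7) + 4045 = -1*0 + 4045 = 0 + 4045 = 4045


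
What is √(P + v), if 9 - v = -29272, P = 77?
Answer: 3*√3262 ≈ 171.34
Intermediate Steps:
v = 29281 (v = 9 - 1*(-29272) = 9 + 29272 = 29281)
√(P + v) = √(77 + 29281) = √29358 = 3*√3262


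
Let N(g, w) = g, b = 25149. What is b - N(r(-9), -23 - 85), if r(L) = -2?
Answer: 25151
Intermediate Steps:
b - N(r(-9), -23 - 85) = 25149 - 1*(-2) = 25149 + 2 = 25151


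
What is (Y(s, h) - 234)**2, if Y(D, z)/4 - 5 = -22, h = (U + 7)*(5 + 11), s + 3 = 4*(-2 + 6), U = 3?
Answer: 91204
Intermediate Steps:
s = 13 (s = -3 + 4*(-2 + 6) = -3 + 4*4 = -3 + 16 = 13)
h = 160 (h = (3 + 7)*(5 + 11) = 10*16 = 160)
Y(D, z) = -68 (Y(D, z) = 20 + 4*(-22) = 20 - 88 = -68)
(Y(s, h) - 234)**2 = (-68 - 234)**2 = (-302)**2 = 91204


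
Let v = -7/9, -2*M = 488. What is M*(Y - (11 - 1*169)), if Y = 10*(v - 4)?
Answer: -242048/9 ≈ -26894.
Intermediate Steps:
M = -244 (M = -1/2*488 = -244)
v = -7/9 (v = -7*1/9 = -7/9 ≈ -0.77778)
Y = -430/9 (Y = 10*(-7/9 - 4) = 10*(-43/9) = -430/9 ≈ -47.778)
M*(Y - (11 - 1*169)) = -244*(-430/9 - (11 - 1*169)) = -244*(-430/9 - (11 - 169)) = -244*(-430/9 - 1*(-158)) = -244*(-430/9 + 158) = -244*992/9 = -242048/9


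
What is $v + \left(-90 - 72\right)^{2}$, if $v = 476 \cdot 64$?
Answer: $56708$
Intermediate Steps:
$v = 30464$
$v + \left(-90 - 72\right)^{2} = 30464 + \left(-90 - 72\right)^{2} = 30464 + \left(-162\right)^{2} = 30464 + 26244 = 56708$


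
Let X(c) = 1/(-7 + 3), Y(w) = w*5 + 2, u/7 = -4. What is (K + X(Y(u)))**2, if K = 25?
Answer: 9801/16 ≈ 612.56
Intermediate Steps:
u = -28 (u = 7*(-4) = -28)
Y(w) = 2 + 5*w (Y(w) = 5*w + 2 = 2 + 5*w)
X(c) = -1/4 (X(c) = 1/(-4) = -1/4)
(K + X(Y(u)))**2 = (25 - 1/4)**2 = (99/4)**2 = 9801/16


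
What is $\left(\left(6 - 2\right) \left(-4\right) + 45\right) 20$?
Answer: $580$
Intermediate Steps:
$\left(\left(6 - 2\right) \left(-4\right) + 45\right) 20 = \left(4 \left(-4\right) + 45\right) 20 = \left(-16 + 45\right) 20 = 29 \cdot 20 = 580$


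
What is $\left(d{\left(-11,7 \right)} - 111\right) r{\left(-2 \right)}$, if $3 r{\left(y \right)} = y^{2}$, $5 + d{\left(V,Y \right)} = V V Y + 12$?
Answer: $\frac{2972}{3} \approx 990.67$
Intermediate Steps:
$d{\left(V,Y \right)} = 7 + Y V^{2}$ ($d{\left(V,Y \right)} = -5 + \left(V V Y + 12\right) = -5 + \left(V^{2} Y + 12\right) = -5 + \left(Y V^{2} + 12\right) = -5 + \left(12 + Y V^{2}\right) = 7 + Y V^{2}$)
$r{\left(y \right)} = \frac{y^{2}}{3}$
$\left(d{\left(-11,7 \right)} - 111\right) r{\left(-2 \right)} = \left(\left(7 + 7 \left(-11\right)^{2}\right) - 111\right) \frac{\left(-2\right)^{2}}{3} = \left(\left(7 + 7 \cdot 121\right) - 111\right) \frac{1}{3} \cdot 4 = \left(\left(7 + 847\right) - 111\right) \frac{4}{3} = \left(854 - 111\right) \frac{4}{3} = 743 \cdot \frac{4}{3} = \frac{2972}{3}$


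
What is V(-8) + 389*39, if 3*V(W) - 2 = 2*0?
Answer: 45515/3 ≈ 15172.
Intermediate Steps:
V(W) = ⅔ (V(W) = ⅔ + (2*0)/3 = ⅔ + (⅓)*0 = ⅔ + 0 = ⅔)
V(-8) + 389*39 = ⅔ + 389*39 = ⅔ + 15171 = 45515/3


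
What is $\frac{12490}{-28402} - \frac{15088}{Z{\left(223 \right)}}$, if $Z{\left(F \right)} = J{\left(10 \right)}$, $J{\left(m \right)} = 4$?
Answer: $- \frac{53572417}{14201} \approx -3772.4$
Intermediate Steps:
$Z{\left(F \right)} = 4$
$\frac{12490}{-28402} - \frac{15088}{Z{\left(223 \right)}} = \frac{12490}{-28402} - \frac{15088}{4} = 12490 \left(- \frac{1}{28402}\right) - 3772 = - \frac{6245}{14201} - 3772 = - \frac{53572417}{14201}$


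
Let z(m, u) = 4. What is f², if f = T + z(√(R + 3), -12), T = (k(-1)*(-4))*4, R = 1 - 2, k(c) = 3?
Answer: 1936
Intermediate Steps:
R = -1
T = -48 (T = (3*(-4))*4 = -12*4 = -48)
f = -44 (f = -48 + 4 = -44)
f² = (-44)² = 1936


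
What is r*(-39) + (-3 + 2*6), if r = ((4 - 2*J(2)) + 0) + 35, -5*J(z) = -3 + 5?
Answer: -7716/5 ≈ -1543.2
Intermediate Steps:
J(z) = -⅖ (J(z) = -(-3 + 5)/5 = -⅕*2 = -⅖)
r = 199/5 (r = ((4 - 2*(-⅖)) + 0) + 35 = ((4 + ⅘) + 0) + 35 = (24/5 + 0) + 35 = 24/5 + 35 = 199/5 ≈ 39.800)
r*(-39) + (-3 + 2*6) = (199/5)*(-39) + (-3 + 2*6) = -7761/5 + (-3 + 12) = -7761/5 + 9 = -7716/5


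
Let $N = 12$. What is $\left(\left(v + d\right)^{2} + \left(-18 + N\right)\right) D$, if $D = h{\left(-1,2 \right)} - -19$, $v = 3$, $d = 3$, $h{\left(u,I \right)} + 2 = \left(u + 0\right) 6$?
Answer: $330$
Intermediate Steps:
$h{\left(u,I \right)} = -2 + 6 u$ ($h{\left(u,I \right)} = -2 + \left(u + 0\right) 6 = -2 + u 6 = -2 + 6 u$)
$D = 11$ ($D = \left(-2 + 6 \left(-1\right)\right) - -19 = \left(-2 - 6\right) + 19 = -8 + 19 = 11$)
$\left(\left(v + d\right)^{2} + \left(-18 + N\right)\right) D = \left(\left(3 + 3\right)^{2} + \left(-18 + 12\right)\right) 11 = \left(6^{2} - 6\right) 11 = \left(36 - 6\right) 11 = 30 \cdot 11 = 330$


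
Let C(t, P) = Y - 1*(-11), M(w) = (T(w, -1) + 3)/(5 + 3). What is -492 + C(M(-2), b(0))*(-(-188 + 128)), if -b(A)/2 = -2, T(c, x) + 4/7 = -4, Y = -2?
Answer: 48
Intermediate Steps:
T(c, x) = -32/7 (T(c, x) = -4/7 - 4 = -32/7)
b(A) = 4 (b(A) = -2*(-2) = 4)
M(w) = -11/56 (M(w) = (-32/7 + 3)/(5 + 3) = -11/7/8 = -11/7*⅛ = -11/56)
C(t, P) = 9 (C(t, P) = -2 - 1*(-11) = -2 + 11 = 9)
-492 + C(M(-2), b(0))*(-(-188 + 128)) = -492 + 9*(-(-188 + 128)) = -492 + 9*(-1*(-60)) = -492 + 9*60 = -492 + 540 = 48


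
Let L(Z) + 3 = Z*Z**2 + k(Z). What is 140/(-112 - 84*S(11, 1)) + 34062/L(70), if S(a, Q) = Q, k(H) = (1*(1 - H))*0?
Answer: -1476551/2400979 ≈ -0.61498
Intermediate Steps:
k(H) = 0 (k(H) = (1 - H)*0 = 0)
L(Z) = -3 + Z**3 (L(Z) = -3 + (Z*Z**2 + 0) = -3 + (Z**3 + 0) = -3 + Z**3)
140/(-112 - 84*S(11, 1)) + 34062/L(70) = 140/(-112 - 84*1) + 34062/(-3 + 70**3) = 140/(-112 - 84) + 34062/(-3 + 343000) = 140/(-196) + 34062/342997 = 140*(-1/196) + 34062*(1/342997) = -5/7 + 34062/342997 = -1476551/2400979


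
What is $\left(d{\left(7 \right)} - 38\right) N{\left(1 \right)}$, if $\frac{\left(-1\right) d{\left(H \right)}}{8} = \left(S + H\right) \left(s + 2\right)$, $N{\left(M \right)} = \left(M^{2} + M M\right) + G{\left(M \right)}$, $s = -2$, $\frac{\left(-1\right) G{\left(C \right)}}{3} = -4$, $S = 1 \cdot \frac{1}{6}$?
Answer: $-532$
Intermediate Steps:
$S = \frac{1}{6}$ ($S = 1 \cdot \frac{1}{6} = \frac{1}{6} \approx 0.16667$)
$G{\left(C \right)} = 12$ ($G{\left(C \right)} = \left(-3\right) \left(-4\right) = 12$)
$N{\left(M \right)} = 12 + 2 M^{2}$ ($N{\left(M \right)} = \left(M^{2} + M M\right) + 12 = \left(M^{2} + M^{2}\right) + 12 = 2 M^{2} + 12 = 12 + 2 M^{2}$)
$d{\left(H \right)} = 0$ ($d{\left(H \right)} = - 8 \left(\frac{1}{6} + H\right) \left(-2 + 2\right) = - 8 \left(\frac{1}{6} + H\right) 0 = \left(-8\right) 0 = 0$)
$\left(d{\left(7 \right)} - 38\right) N{\left(1 \right)} = \left(0 - 38\right) \left(12 + 2 \cdot 1^{2}\right) = - 38 \left(12 + 2 \cdot 1\right) = - 38 \left(12 + 2\right) = \left(-38\right) 14 = -532$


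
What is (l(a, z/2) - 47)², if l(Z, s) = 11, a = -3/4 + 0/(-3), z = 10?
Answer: 1296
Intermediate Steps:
a = -¾ (a = -3*¼ + 0*(-⅓) = -¾ + 0 = -¾ ≈ -0.75000)
(l(a, z/2) - 47)² = (11 - 47)² = (-36)² = 1296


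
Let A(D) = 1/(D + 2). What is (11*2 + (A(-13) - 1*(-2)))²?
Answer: 69169/121 ≈ 571.64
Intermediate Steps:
A(D) = 1/(2 + D)
(11*2 + (A(-13) - 1*(-2)))² = (11*2 + (1/(2 - 13) - 1*(-2)))² = (22 + (1/(-11) + 2))² = (22 + (-1/11 + 2))² = (22 + 21/11)² = (263/11)² = 69169/121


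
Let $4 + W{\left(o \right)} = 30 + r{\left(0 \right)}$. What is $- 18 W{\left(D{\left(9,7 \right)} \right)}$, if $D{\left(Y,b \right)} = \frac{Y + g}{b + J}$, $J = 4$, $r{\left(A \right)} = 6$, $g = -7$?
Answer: $-576$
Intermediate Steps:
$D{\left(Y,b \right)} = \frac{-7 + Y}{4 + b}$ ($D{\left(Y,b \right)} = \frac{Y - 7}{b + 4} = \frac{-7 + Y}{4 + b}$)
$W{\left(o \right)} = 32$ ($W{\left(o \right)} = -4 + \left(30 + 6\right) = -4 + 36 = 32$)
$- 18 W{\left(D{\left(9,7 \right)} \right)} = \left(-18\right) 32 = -576$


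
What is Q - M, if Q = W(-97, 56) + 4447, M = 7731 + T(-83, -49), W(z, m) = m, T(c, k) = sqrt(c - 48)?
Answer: -3228 - I*sqrt(131) ≈ -3228.0 - 11.446*I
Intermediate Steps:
T(c, k) = sqrt(-48 + c)
M = 7731 + I*sqrt(131) (M = 7731 + sqrt(-48 - 83) = 7731 + sqrt(-131) = 7731 + I*sqrt(131) ≈ 7731.0 + 11.446*I)
Q = 4503 (Q = 56 + 4447 = 4503)
Q - M = 4503 - (7731 + I*sqrt(131)) = 4503 + (-7731 - I*sqrt(131)) = -3228 - I*sqrt(131)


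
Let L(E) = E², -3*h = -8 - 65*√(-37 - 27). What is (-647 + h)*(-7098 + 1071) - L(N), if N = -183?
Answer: 3849908 - 1044680*I ≈ 3.8499e+6 - 1.0447e+6*I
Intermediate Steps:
h = 8/3 + 520*I/3 (h = -(-8 - 65*√(-37 - 27))/3 = -(-8 - 520*I)/3 = 8/3 + 520*I/3 ≈ 2.6667 + 173.33*I)
(-647 + h)*(-7098 + 1071) - L(N) = (-647 + (8/3 + 520*I/3))*(-7098 + 1071) - 1*(-183)² = (-1933/3 + 520*I/3)*(-6027) - 1*33489 = (3883397 - 1044680*I) - 33489 = 3849908 - 1044680*I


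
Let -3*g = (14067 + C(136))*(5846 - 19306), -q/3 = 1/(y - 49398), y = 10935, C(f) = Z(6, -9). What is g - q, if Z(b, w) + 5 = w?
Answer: 2425135484977/38463 ≈ 6.3051e+7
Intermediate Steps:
Z(b, w) = -5 + w
C(f) = -14 (C(f) = -5 - 9 = -14)
q = 1/12821 (q = -3/(10935 - 49398) = -3/(-38463) = -3*(-1/38463) = 1/12821 ≈ 7.7997e-5)
g = 189153380/3 (g = -(14067 - 14)*(5846 - 19306)/3 = -14053*(-13460)/3 = -1/3*(-189153380) = 189153380/3 ≈ 6.3051e+7)
g - q = 189153380/3 - 1*1/12821 = 189153380/3 - 1/12821 = 2425135484977/38463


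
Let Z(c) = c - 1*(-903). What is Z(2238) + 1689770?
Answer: 1692911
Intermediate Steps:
Z(c) = 903 + c (Z(c) = c + 903 = 903 + c)
Z(2238) + 1689770 = (903 + 2238) + 1689770 = 3141 + 1689770 = 1692911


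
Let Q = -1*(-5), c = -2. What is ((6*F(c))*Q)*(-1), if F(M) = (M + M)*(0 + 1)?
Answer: 120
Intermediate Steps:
F(M) = 2*M (F(M) = (2*M)*1 = 2*M)
Q = 5
((6*F(c))*Q)*(-1) = ((6*(2*(-2)))*5)*(-1) = ((6*(-4))*5)*(-1) = -24*5*(-1) = -120*(-1) = 120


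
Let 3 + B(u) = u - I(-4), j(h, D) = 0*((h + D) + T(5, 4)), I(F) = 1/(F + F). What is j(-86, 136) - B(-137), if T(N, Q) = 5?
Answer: 1119/8 ≈ 139.88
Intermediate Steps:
I(F) = 1/(2*F)
j(h, D) = 0 (j(h, D) = 0*((h + D) + 5) = 0*((D + h) + 5) = 0*(5 + D + h) = 0)
B(u) = -23/8 + u (B(u) = -3 + (u - 1/(2*(-4))) = -3 + (u - (-1)/(2*4)) = -3 + (u - 1*(-⅛)) = -3 + (u + ⅛) = -3 + (⅛ + u) = -23/8 + u)
j(-86, 136) - B(-137) = 0 - (-23/8 - 137) = 0 - 1*(-1119/8) = 0 + 1119/8 = 1119/8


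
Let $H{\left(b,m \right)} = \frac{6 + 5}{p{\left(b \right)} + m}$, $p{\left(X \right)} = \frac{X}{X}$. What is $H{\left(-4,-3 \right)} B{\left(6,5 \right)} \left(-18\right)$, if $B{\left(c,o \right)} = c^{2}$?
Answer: $3564$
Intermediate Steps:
$p{\left(X \right)} = 1$
$H{\left(b,m \right)} = \frac{11}{1 + m}$ ($H{\left(b,m \right)} = \frac{6 + 5}{1 + m} = \frac{11}{1 + m}$)
$H{\left(-4,-3 \right)} B{\left(6,5 \right)} \left(-18\right) = \frac{11}{1 - 3} \cdot 6^{2} \left(-18\right) = \frac{11}{-2} \cdot 36 \left(-18\right) = 11 \left(- \frac{1}{2}\right) 36 \left(-18\right) = \left(- \frac{11}{2}\right) 36 \left(-18\right) = \left(-198\right) \left(-18\right) = 3564$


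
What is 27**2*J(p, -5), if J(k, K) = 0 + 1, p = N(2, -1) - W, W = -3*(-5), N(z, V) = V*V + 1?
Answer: 729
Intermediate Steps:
N(z, V) = 1 + V**2 (N(z, V) = V**2 + 1 = 1 + V**2)
W = 15
p = -13 (p = (1 + (-1)**2) - 1*15 = (1 + 1) - 15 = 2 - 15 = -13)
J(k, K) = 1
27**2*J(p, -5) = 27**2*1 = 729*1 = 729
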